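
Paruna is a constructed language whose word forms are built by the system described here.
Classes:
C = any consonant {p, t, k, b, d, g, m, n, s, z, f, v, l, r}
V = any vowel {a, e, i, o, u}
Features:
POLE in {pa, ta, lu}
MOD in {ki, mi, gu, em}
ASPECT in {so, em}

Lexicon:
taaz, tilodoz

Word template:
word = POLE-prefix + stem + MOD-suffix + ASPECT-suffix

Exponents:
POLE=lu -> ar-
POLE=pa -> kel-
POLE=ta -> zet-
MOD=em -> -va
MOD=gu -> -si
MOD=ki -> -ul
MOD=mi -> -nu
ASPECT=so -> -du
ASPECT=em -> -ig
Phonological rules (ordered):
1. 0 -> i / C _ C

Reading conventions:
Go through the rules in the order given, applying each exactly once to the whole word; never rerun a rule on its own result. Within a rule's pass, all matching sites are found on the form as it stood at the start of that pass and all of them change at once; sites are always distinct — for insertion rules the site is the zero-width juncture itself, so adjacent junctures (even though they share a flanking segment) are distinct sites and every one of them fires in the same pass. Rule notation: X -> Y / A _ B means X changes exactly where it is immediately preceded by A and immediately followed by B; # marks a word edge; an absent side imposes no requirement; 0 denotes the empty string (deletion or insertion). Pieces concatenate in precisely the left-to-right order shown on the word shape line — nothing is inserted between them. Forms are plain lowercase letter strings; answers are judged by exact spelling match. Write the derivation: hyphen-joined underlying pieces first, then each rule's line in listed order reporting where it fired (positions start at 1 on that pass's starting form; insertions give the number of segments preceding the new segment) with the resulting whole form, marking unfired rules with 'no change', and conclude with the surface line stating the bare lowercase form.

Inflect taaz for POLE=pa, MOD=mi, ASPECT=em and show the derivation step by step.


underlying: kel-taaz-nu-ig
1. 0 -> i / C _ C: inserts after position(s) 3, 7: kelitaazinuig
surface: kelitaazinuig


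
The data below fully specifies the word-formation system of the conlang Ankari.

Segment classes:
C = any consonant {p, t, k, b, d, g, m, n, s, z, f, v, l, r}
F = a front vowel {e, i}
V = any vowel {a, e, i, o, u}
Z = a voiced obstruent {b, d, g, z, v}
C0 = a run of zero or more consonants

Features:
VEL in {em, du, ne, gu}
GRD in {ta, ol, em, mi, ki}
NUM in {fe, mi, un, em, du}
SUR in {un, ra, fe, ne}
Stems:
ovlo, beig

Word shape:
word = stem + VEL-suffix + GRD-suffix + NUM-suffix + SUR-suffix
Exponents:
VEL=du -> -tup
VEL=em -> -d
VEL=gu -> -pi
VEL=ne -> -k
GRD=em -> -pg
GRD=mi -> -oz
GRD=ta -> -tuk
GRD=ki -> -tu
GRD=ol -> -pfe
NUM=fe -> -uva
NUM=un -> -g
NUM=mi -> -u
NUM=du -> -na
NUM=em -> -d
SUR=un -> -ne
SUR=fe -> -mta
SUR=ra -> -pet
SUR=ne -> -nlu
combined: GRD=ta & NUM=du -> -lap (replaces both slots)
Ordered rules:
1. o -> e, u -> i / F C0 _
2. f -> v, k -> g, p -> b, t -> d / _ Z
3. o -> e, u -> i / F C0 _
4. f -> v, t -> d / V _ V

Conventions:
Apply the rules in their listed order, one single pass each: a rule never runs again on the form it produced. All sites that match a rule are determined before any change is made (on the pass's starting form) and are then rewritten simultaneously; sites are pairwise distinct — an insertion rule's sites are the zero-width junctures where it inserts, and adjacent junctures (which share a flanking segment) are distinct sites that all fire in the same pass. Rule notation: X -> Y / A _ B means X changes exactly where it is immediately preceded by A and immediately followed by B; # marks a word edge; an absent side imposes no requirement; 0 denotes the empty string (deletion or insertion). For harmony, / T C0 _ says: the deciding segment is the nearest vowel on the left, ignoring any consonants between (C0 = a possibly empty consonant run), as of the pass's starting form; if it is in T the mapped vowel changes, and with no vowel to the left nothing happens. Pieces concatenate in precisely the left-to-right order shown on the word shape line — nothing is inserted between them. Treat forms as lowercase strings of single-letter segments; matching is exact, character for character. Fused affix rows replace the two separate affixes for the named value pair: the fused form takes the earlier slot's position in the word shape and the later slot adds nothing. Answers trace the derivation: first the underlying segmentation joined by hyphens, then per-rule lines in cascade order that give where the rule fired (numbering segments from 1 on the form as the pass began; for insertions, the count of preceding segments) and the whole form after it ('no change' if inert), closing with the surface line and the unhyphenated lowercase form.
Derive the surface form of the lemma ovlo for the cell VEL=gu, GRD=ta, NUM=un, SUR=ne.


underlying: ovlo-pi-tuk-g-nlu
1. o -> e, u -> i / F C0 _: fires at position(s) 8: ovlopitikgnlu
2. f -> v, k -> g, p -> b, t -> d / _ Z: fires at position(s) 9: ovlopitiggnlu
3. o -> e, u -> i / F C0 _: fires at position(s) 13: ovlopitiggnli
4. f -> v, t -> d / V _ V: fires at position(s) 7: ovlopidiggnli
surface: ovlopidiggnli


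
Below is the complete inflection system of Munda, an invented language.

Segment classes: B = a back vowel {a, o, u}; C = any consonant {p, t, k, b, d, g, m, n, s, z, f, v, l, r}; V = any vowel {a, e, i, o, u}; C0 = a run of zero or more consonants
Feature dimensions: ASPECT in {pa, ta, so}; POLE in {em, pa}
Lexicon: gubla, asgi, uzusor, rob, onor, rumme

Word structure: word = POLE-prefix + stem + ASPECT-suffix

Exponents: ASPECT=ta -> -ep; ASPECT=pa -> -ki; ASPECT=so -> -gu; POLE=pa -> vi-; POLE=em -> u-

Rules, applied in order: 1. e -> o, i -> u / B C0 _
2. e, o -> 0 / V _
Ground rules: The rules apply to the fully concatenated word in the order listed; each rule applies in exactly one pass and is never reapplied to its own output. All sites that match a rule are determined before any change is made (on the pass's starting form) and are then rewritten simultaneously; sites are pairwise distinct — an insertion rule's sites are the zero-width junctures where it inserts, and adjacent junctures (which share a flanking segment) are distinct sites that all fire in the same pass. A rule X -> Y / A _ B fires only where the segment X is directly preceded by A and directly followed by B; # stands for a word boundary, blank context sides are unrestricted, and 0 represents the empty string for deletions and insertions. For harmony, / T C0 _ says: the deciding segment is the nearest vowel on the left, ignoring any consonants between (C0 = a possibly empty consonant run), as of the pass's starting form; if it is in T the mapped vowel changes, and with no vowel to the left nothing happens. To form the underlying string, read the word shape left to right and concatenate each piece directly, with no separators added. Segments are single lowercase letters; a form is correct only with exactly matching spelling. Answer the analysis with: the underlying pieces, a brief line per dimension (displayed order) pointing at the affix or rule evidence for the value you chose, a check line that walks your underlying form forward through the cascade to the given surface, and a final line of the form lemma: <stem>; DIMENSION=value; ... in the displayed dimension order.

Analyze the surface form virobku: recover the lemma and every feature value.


underlying: vi-rob-ki
ASPECT=pa - signalled by the affix -ki
POLE=pa - signalled by the affix vi-
check: virobki -> virobku -> virobku
lemma: rob; ASPECT=pa; POLE=pa


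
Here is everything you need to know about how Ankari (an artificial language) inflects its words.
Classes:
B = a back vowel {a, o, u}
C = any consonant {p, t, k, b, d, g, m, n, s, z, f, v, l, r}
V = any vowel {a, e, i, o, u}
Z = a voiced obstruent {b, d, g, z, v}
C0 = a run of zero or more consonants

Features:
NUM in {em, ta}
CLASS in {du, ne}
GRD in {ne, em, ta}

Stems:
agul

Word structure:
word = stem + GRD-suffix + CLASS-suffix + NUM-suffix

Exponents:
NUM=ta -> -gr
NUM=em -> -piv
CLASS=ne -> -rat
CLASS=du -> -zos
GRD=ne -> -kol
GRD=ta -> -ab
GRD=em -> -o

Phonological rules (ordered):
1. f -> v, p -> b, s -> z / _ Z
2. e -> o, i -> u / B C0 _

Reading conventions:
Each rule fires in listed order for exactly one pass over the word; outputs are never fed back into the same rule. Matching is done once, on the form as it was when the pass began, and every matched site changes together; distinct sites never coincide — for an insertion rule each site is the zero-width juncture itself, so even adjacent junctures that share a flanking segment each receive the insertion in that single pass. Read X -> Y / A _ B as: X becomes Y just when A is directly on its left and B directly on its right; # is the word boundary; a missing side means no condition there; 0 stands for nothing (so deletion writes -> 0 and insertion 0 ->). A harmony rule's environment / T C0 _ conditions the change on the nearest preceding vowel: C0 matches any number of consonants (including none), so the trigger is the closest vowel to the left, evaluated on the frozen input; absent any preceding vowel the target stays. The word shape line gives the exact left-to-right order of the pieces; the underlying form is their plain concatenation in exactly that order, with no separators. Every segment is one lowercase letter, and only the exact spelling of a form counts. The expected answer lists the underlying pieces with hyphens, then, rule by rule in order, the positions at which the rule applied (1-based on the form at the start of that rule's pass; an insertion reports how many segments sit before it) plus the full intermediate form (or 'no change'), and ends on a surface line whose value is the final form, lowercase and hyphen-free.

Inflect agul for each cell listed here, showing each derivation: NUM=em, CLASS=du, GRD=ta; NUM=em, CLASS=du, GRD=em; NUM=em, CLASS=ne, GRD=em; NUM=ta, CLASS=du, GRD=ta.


cell NUM=em, CLASS=du, GRD=ta:
underlying: agul-ab-zos-piv
1. f -> v, p -> b, s -> z / _ Z: no change
2. e -> o, i -> u / B C0 _: fires at position(s) 11: agulabzospuv
surface: agulabzospuv

cell NUM=em, CLASS=du, GRD=em:
underlying: agul-o-zos-piv
1. f -> v, p -> b, s -> z / _ Z: no change
2. e -> o, i -> u / B C0 _: fires at position(s) 10: agulozospuv
surface: agulozospuv

cell NUM=em, CLASS=ne, GRD=em:
underlying: agul-o-rat-piv
1. f -> v, p -> b, s -> z / _ Z: no change
2. e -> o, i -> u / B C0 _: fires at position(s) 10: aguloratpuv
surface: aguloratpuv

cell NUM=ta, CLASS=du, GRD=ta:
underlying: agul-ab-zos-gr
1. f -> v, p -> b, s -> z / _ Z: fires at position(s) 9: agulabzozgr
2. e -> o, i -> u / B C0 _: no change
surface: agulabzozgr


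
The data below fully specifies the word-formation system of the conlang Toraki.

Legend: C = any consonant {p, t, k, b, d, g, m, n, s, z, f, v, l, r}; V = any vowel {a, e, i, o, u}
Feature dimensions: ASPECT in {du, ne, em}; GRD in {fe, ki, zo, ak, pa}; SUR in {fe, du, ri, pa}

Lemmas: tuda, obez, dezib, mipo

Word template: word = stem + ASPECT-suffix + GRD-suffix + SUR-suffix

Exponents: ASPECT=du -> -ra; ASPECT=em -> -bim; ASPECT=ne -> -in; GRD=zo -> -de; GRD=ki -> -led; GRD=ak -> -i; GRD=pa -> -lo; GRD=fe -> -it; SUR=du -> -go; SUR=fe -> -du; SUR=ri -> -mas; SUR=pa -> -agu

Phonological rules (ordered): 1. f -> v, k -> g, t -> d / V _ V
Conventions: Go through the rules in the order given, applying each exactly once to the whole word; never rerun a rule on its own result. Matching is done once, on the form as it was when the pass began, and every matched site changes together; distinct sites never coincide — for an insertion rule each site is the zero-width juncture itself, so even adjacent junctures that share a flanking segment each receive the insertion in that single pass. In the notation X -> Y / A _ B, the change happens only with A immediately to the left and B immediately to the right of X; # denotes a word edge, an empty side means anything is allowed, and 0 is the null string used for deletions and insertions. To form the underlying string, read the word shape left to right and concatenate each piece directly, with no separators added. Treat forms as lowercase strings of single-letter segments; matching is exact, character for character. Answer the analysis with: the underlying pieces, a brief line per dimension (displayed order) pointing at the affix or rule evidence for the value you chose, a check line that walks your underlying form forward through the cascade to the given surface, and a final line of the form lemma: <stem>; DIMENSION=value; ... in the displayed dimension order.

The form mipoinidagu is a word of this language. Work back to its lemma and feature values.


underlying: mipo-in-it-agu
ASPECT=ne - signalled by the affix -in
GRD=fe - signalled by the affix -it
SUR=pa - signalled by the affix -agu
check: mipoinitagu -> mipoinidagu
lemma: mipo; ASPECT=ne; GRD=fe; SUR=pa


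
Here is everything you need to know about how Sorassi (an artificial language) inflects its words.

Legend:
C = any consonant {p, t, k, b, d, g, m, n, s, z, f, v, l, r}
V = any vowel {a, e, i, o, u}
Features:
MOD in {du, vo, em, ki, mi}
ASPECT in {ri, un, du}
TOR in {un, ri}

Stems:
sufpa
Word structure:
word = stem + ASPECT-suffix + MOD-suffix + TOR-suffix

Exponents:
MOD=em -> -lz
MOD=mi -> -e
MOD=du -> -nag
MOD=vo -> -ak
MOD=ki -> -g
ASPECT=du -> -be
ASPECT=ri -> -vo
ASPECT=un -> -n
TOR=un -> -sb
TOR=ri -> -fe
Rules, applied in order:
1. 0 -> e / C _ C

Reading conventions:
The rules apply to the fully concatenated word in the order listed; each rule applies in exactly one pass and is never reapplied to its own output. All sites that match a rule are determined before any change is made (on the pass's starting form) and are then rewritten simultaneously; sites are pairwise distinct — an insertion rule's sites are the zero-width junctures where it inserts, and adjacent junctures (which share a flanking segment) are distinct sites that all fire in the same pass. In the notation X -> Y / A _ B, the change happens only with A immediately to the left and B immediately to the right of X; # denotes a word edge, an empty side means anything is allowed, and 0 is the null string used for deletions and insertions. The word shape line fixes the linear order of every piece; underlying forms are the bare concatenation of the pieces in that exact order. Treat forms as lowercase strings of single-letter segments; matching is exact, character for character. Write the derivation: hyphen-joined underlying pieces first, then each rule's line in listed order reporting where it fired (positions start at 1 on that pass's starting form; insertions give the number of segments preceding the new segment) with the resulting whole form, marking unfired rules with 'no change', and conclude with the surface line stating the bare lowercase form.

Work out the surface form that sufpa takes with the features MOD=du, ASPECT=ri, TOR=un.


underlying: sufpa-vo-nag-sb
1. 0 -> e / C _ C: inserts after position(s) 3, 10, 11: sufepavonageseb
surface: sufepavonageseb


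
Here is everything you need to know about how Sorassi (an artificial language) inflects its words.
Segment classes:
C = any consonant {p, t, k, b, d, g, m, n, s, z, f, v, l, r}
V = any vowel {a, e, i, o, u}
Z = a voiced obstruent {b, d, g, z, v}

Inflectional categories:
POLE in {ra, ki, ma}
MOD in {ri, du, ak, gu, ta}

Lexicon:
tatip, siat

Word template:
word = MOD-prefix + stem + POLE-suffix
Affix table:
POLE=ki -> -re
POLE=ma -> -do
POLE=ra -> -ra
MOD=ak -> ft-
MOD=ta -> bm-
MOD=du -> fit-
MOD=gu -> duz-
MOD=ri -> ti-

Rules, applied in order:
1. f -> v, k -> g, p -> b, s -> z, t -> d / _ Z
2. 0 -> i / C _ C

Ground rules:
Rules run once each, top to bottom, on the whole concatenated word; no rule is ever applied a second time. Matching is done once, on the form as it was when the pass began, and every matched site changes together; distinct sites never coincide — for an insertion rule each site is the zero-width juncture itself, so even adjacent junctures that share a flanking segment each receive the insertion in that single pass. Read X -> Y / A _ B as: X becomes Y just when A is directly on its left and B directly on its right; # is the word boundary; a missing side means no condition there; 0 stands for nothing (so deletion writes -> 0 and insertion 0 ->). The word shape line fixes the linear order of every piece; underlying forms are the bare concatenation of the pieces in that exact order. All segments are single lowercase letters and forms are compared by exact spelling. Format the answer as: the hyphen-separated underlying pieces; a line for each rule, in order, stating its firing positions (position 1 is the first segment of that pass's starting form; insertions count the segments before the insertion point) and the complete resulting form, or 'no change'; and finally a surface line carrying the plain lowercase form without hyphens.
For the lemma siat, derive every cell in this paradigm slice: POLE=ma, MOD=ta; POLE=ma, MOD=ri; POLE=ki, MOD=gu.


cell POLE=ma, MOD=ta:
underlying: bm-siat-do
1. f -> v, k -> g, p -> b, s -> z, t -> d / _ Z: fires at position(s) 6: bmsiaddo
2. 0 -> i / C _ C: inserts after position(s) 1, 2, 6: bimisiadido
surface: bimisiadido

cell POLE=ma, MOD=ri:
underlying: ti-siat-do
1. f -> v, k -> g, p -> b, s -> z, t -> d / _ Z: fires at position(s) 6: tisiaddo
2. 0 -> i / C _ C: inserts after position(s) 6: tisiadido
surface: tisiadido

cell POLE=ki, MOD=gu:
underlying: duz-siat-re
1. f -> v, k -> g, p -> b, s -> z, t -> d / _ Z: no change
2. 0 -> i / C _ C: inserts after position(s) 3, 7: duzisiatire
surface: duzisiatire


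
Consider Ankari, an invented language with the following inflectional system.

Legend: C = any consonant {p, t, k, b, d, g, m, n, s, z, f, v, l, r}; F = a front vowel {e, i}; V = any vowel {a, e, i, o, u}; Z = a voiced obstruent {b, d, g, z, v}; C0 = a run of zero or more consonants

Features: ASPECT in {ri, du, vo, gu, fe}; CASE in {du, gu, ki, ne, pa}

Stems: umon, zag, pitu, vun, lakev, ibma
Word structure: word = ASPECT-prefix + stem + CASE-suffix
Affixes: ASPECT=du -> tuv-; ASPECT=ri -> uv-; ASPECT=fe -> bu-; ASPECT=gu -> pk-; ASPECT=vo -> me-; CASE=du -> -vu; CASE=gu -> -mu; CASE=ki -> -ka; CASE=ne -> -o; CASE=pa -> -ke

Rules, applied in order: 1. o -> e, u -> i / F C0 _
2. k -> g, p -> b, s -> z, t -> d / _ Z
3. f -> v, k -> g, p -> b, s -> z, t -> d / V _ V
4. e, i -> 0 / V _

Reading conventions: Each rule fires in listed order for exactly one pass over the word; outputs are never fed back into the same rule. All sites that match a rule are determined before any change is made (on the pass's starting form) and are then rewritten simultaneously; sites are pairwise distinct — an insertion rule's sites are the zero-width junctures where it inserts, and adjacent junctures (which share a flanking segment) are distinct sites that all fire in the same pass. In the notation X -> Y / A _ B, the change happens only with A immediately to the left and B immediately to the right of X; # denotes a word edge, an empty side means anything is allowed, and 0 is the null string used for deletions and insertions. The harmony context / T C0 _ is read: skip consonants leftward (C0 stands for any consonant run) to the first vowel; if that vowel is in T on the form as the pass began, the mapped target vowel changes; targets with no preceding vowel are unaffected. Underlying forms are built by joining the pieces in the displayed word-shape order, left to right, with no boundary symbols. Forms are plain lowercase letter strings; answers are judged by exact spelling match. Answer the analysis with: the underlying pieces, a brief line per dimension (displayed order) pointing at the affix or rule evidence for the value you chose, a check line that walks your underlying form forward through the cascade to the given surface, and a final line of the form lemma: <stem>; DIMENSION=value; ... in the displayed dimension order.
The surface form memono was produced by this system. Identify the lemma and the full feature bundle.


underlying: me-umon-o
ASPECT=vo - signalled by the affix me-
CASE=ne - signalled by the affix -o
check: meumono -> meimono -> meimono -> meimono -> memono
lemma: umon; ASPECT=vo; CASE=ne


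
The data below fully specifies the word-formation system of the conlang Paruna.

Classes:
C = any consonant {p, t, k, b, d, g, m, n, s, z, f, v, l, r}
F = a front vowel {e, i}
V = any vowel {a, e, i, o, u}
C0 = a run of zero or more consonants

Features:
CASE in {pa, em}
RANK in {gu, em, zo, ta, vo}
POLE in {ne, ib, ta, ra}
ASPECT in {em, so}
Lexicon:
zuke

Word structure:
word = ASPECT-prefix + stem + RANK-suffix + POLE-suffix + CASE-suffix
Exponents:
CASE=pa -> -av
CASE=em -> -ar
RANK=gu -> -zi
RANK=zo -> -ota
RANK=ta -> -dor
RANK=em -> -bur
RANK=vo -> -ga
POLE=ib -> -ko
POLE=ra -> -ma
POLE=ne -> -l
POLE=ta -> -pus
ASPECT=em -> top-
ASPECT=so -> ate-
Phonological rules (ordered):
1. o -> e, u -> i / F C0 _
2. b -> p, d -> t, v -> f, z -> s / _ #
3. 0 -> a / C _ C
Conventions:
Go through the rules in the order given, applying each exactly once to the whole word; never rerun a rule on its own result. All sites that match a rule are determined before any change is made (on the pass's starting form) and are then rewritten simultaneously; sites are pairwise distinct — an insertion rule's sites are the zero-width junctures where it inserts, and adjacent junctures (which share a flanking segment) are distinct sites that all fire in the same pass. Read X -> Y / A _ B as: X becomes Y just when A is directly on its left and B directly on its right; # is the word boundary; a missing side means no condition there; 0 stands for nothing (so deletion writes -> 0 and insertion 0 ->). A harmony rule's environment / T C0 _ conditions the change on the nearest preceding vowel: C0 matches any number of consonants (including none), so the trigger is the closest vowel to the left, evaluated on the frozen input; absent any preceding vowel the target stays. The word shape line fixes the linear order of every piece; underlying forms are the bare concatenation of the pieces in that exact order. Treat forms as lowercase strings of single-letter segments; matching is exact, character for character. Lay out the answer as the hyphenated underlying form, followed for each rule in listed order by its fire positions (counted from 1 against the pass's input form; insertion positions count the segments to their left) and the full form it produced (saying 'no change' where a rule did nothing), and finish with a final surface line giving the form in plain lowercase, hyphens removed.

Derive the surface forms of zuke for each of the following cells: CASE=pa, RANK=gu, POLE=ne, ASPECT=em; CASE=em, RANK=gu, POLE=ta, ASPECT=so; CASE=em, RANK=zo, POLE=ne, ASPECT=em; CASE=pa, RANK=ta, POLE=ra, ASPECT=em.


cell CASE=pa, RANK=gu, POLE=ne, ASPECT=em:
underlying: top-zuke-zi-l-av
1. o -> e, u -> i / F C0 _: no change
2. b -> p, d -> t, v -> f, z -> s / _ #: fires at position(s) 12: topzukezilaf
3. 0 -> a / C _ C: inserts after position(s) 3: topazukezilaf
surface: topazukezilaf

cell CASE=em, RANK=gu, POLE=ta, ASPECT=so:
underlying: ate-zuke-zi-pus-ar
1. o -> e, u -> i / F C0 _: fires at position(s) 5, 11: atezikezipisar
2. b -> p, d -> t, v -> f, z -> s / _ #: no change
3. 0 -> a / C _ C: no change
surface: atezikezipisar

cell CASE=em, RANK=zo, POLE=ne, ASPECT=em:
underlying: top-zuke-ota-l-ar
1. o -> e, u -> i / F C0 _: fires at position(s) 8: topzukeetalar
2. b -> p, d -> t, v -> f, z -> s / _ #: no change
3. 0 -> a / C _ C: inserts after position(s) 3: topazukeetalar
surface: topazukeetalar

cell CASE=pa, RANK=ta, POLE=ra, ASPECT=em:
underlying: top-zuke-dor-ma-av
1. o -> e, u -> i / F C0 _: fires at position(s) 9: topzukedermaav
2. b -> p, d -> t, v -> f, z -> s / _ #: fires at position(s) 14: topzukedermaaf
3. 0 -> a / C _ C: inserts after position(s) 3, 10: topazukederamaaf
surface: topazukederamaaf


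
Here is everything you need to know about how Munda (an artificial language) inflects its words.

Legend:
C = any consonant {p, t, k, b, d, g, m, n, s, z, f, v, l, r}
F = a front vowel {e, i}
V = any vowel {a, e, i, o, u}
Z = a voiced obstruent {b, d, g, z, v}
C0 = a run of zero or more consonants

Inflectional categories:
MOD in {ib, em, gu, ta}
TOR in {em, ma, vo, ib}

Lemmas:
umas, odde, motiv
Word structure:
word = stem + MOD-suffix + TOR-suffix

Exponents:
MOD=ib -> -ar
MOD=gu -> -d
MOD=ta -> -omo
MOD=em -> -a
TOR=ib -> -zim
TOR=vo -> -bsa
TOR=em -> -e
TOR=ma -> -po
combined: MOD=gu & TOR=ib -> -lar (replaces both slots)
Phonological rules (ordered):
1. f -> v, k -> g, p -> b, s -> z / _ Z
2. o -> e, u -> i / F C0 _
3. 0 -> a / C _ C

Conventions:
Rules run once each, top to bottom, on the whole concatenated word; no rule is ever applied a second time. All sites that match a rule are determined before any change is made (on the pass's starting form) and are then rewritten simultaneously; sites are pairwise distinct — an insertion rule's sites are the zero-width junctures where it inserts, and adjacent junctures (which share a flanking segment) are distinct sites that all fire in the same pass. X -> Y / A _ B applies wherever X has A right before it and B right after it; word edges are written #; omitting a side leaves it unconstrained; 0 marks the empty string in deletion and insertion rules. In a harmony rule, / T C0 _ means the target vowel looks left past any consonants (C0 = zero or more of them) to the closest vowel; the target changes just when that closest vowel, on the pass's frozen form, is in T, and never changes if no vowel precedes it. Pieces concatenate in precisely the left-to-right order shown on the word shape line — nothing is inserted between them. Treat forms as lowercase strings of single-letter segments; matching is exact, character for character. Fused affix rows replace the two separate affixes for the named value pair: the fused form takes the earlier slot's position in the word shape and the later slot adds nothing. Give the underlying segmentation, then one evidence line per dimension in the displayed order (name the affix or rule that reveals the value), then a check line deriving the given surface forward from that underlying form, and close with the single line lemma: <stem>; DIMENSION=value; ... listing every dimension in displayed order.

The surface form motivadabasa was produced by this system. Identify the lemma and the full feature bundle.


underlying: motiv-d-bsa
MOD=gu - signalled by the affix -d
TOR=vo - signalled by the affix -bsa
check: motivdbsa -> motivdbsa -> motivdbsa -> motivadabasa
lemma: motiv; MOD=gu; TOR=vo


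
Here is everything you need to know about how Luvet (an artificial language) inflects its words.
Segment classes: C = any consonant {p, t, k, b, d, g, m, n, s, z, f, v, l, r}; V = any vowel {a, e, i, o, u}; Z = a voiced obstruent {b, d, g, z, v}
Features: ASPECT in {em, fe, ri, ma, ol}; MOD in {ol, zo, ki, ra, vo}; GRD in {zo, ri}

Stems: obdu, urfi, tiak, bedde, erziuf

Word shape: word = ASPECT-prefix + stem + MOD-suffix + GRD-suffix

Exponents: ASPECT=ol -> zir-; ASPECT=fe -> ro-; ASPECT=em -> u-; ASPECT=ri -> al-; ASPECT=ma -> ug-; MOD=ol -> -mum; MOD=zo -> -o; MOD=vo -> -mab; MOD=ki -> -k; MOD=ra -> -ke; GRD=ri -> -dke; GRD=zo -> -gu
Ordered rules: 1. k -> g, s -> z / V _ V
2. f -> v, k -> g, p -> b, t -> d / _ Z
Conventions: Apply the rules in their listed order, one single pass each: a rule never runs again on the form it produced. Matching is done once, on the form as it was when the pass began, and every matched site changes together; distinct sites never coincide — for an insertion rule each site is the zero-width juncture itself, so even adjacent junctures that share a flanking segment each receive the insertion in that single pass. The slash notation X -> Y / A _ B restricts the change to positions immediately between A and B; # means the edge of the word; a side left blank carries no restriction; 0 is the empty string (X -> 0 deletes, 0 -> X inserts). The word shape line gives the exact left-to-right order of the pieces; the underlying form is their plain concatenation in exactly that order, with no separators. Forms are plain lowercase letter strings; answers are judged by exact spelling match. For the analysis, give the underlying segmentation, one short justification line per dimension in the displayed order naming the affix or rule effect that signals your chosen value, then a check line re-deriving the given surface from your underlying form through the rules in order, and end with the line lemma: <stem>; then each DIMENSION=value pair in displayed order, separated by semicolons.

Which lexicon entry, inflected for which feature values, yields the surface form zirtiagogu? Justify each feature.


underlying: zir-tiak-o-gu
ASPECT=ol - signalled by the affix zir-
MOD=zo - signalled by the affix -o
GRD=zo - signalled by the affix -gu
check: zirtiakogu -> zirtiagogu -> zirtiagogu
lemma: tiak; ASPECT=ol; MOD=zo; GRD=zo


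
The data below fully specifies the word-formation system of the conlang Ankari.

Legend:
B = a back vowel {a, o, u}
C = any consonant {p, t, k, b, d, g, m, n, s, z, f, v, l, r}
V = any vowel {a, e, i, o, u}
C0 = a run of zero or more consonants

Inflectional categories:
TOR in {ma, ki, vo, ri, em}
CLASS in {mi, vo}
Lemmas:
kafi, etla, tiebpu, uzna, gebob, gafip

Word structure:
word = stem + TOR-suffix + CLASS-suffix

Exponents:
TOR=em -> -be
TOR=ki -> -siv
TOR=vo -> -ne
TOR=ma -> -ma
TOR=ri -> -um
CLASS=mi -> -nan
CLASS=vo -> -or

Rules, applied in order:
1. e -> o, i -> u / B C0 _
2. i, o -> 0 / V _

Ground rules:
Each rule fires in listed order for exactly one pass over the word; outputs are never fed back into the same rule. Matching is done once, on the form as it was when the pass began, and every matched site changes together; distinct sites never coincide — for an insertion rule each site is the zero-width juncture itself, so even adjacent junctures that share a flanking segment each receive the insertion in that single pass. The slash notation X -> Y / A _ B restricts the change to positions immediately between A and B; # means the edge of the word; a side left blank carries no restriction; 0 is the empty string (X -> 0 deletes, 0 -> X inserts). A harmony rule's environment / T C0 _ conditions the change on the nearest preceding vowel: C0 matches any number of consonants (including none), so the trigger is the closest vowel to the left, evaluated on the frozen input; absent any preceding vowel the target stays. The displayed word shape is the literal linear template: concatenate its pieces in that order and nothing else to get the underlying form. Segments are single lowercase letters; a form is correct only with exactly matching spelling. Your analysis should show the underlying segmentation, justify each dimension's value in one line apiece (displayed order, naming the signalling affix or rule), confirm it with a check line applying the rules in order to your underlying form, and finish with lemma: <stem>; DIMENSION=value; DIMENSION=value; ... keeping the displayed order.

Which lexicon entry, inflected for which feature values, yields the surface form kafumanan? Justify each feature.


underlying: kafi-ma-nan
TOR=ma - signalled by the affix -ma
CLASS=mi - signalled by the affix -nan
check: kafimanan -> kafumanan -> kafumanan
lemma: kafi; TOR=ma; CLASS=mi


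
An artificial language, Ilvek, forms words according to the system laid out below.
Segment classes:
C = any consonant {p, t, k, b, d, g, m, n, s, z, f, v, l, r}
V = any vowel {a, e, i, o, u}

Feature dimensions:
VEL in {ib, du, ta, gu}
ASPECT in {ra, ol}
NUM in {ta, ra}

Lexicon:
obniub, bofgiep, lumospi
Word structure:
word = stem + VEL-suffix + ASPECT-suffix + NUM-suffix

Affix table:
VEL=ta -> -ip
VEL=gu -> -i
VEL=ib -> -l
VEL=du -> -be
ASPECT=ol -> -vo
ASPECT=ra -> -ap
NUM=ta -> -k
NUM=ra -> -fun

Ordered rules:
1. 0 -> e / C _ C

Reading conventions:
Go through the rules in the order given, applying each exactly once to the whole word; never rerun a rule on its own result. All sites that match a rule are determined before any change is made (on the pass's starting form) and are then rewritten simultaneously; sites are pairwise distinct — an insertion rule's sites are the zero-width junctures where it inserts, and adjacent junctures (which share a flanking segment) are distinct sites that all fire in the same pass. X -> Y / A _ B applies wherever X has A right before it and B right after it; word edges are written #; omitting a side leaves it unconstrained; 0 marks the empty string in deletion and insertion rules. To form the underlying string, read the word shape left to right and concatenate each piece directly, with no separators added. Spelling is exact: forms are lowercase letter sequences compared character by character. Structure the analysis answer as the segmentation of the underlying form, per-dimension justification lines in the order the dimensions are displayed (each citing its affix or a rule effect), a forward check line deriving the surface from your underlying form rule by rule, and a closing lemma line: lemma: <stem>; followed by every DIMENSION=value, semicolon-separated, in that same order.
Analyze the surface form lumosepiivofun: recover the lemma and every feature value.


underlying: lumospi-i-vo-fun
VEL=gu - signalled by the affix -i
ASPECT=ol - signalled by the affix -vo
NUM=ra - signalled by the affix -fun
check: lumospiivofun -> lumosepiivofun
lemma: lumospi; VEL=gu; ASPECT=ol; NUM=ra


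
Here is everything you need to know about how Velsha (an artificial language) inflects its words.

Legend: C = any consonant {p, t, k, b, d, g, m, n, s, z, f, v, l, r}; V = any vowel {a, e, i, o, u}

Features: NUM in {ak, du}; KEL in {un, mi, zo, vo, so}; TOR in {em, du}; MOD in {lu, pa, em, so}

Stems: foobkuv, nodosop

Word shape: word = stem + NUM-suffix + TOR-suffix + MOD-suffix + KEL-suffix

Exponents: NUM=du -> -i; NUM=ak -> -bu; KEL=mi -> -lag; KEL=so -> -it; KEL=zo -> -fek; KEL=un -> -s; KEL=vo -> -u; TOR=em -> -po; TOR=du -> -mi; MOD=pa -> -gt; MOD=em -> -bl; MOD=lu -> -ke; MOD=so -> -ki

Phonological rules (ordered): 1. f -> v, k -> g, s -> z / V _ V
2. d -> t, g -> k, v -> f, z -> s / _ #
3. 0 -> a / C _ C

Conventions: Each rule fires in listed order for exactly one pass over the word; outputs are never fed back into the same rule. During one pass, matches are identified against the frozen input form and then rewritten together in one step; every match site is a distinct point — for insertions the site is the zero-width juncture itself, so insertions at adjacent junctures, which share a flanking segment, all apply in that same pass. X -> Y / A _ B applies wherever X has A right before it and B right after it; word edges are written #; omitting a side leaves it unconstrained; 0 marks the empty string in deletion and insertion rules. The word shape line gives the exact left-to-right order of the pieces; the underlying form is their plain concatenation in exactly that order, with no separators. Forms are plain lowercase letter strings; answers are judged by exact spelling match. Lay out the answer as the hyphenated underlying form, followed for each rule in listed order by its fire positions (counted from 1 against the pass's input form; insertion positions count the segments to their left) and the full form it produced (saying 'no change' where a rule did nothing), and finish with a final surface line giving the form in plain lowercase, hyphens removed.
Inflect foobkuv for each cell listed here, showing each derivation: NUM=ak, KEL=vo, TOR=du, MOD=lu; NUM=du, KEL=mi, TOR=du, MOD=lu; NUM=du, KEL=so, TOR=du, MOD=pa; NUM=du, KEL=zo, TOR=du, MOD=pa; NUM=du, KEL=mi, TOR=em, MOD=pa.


cell NUM=ak, KEL=vo, TOR=du, MOD=lu:
underlying: foobkuv-bu-mi-ke-u
1. f -> v, k -> g, s -> z / V _ V: fires at position(s) 12: foobkuvbumigeu
2. d -> t, g -> k, v -> f, z -> s / _ #: no change
3. 0 -> a / C _ C: inserts after position(s) 4, 7: foobakuvabumigeu
surface: foobakuvabumigeu

cell NUM=du, KEL=mi, TOR=du, MOD=lu:
underlying: foobkuv-i-mi-ke-lag
1. f -> v, k -> g, s -> z / V _ V: fires at position(s) 11: foobkuvimigelag
2. d -> t, g -> k, v -> f, z -> s / _ #: fires at position(s) 15: foobkuvimigelak
3. 0 -> a / C _ C: inserts after position(s) 4: foobakuvimigelak
surface: foobakuvimigelak

cell NUM=du, KEL=so, TOR=du, MOD=pa:
underlying: foobkuv-i-mi-gt-it
1. f -> v, k -> g, s -> z / V _ V: no change
2. d -> t, g -> k, v -> f, z -> s / _ #: no change
3. 0 -> a / C _ C: inserts after position(s) 4, 11: foobakuvimigatit
surface: foobakuvimigatit

cell NUM=du, KEL=zo, TOR=du, MOD=pa:
underlying: foobkuv-i-mi-gt-fek
1. f -> v, k -> g, s -> z / V _ V: no change
2. d -> t, g -> k, v -> f, z -> s / _ #: no change
3. 0 -> a / C _ C: inserts after position(s) 4, 11, 12: foobakuvimigatafek
surface: foobakuvimigatafek

cell NUM=du, KEL=mi, TOR=em, MOD=pa:
underlying: foobkuv-i-po-gt-lag
1. f -> v, k -> g, s -> z / V _ V: no change
2. d -> t, g -> k, v -> f, z -> s / _ #: fires at position(s) 15: foobkuvipogtlak
3. 0 -> a / C _ C: inserts after position(s) 4, 11, 12: foobakuvipogatalak
surface: foobakuvipogatalak


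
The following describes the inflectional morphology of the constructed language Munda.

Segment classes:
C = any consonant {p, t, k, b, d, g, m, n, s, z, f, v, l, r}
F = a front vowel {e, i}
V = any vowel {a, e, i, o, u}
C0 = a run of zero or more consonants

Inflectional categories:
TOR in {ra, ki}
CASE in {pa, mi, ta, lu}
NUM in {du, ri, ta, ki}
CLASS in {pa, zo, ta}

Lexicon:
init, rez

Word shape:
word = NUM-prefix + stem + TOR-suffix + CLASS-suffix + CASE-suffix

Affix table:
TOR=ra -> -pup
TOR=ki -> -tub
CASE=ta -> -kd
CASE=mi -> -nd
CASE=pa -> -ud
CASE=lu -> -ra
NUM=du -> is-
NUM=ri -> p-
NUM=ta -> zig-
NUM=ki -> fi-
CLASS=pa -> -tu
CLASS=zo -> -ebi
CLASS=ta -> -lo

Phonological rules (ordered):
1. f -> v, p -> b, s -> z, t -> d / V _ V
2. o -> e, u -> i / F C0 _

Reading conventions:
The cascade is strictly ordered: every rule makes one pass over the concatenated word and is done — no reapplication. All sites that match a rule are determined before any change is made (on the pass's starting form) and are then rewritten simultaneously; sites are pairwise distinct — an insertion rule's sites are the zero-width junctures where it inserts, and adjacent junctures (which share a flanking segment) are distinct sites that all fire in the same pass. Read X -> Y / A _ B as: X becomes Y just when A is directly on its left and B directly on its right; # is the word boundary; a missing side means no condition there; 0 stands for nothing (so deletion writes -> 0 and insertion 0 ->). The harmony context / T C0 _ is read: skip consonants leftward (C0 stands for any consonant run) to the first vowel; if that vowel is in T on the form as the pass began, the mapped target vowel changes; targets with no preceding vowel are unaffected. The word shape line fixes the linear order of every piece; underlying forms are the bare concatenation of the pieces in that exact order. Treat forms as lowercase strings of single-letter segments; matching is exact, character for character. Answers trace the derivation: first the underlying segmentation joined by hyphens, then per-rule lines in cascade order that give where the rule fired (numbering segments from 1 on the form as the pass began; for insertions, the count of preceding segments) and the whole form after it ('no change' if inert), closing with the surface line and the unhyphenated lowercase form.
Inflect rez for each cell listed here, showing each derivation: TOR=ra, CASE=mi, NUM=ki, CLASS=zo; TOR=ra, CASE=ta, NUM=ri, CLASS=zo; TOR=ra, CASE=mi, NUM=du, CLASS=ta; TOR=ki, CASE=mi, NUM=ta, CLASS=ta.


cell TOR=ra, CASE=mi, NUM=ki, CLASS=zo:
underlying: fi-rez-pup-ebi-nd
1. f -> v, p -> b, s -> z, t -> d / V _ V: fires at position(s) 8: firezpubebind
2. o -> e, u -> i / F C0 _: fires at position(s) 7: firezpibebind
surface: firezpibebind

cell TOR=ra, CASE=ta, NUM=ri, CLASS=zo:
underlying: p-rez-pup-ebi-kd
1. f -> v, p -> b, s -> z, t -> d / V _ V: fires at position(s) 7: prezpubebikd
2. o -> e, u -> i / F C0 _: fires at position(s) 6: prezpibebikd
surface: prezpibebikd

cell TOR=ra, CASE=mi, NUM=du, CLASS=ta:
underlying: is-rez-pup-lo-nd
1. f -> v, p -> b, s -> z, t -> d / V _ V: no change
2. o -> e, u -> i / F C0 _: fires at position(s) 7: isrezpiplond
surface: isrezpiplond

cell TOR=ki, CASE=mi, NUM=ta, CLASS=ta:
underlying: zig-rez-tub-lo-nd
1. f -> v, p -> b, s -> z, t -> d / V _ V: no change
2. o -> e, u -> i / F C0 _: fires at position(s) 8: zigreztiblond
surface: zigreztiblond
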